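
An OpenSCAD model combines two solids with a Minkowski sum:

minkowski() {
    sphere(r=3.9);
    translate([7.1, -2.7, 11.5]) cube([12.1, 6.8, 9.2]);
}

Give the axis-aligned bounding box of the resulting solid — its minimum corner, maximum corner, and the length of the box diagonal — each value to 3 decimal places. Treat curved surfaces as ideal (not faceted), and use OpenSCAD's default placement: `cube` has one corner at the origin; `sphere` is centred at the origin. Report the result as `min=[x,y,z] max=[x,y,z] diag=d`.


A = translate([7.1, -2.7, 11.5]) cube([12.1, 6.8, 9.2]) → bbox [7.1,-2.7,11.5] .. [19.2,4.1,20.7]
B = sphere(r=3.9) → bbox [-3.9,-3.9,-3.9] .. [3.9,3.9,3.9]
lo = A.lo+B.lo = [7.1-3.9, -2.7-3.9, 11.5-3.9] = [3.200,-6.600,7.600]
hi = A.hi+B.hi = [19.2+3.9, 4.1+3.9, 20.7+3.9] = [23.100,8.000,24.600]
diag = √(19.9²+14.6²+17²) = √898.17 = 29.969

min=[3.200,-6.600,7.600] max=[23.100,8.000,24.600] diag=29.969


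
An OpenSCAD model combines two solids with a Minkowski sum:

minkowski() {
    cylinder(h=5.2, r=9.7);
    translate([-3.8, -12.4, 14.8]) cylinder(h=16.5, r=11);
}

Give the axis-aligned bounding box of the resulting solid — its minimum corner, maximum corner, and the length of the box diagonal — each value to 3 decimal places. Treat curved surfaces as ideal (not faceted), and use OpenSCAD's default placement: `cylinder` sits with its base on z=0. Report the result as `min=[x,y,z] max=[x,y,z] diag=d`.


A = translate([-3.8, -12.4, 14.8]) cylinder(h=16.5, r=11) → bbox [-14.8,-23.4,14.8] .. [7.2,-1.4,31.3]
B = cylinder(h=5.2, r=9.7) → bbox [-9.7,-9.7,0] .. [9.7,9.7,5.2]
lo = A.lo+B.lo = [-14.8-9.7, -23.4-9.7, 14.8+0] = [-24.500,-33.100,14.800]
hi = A.hi+B.hi = [7.2+9.7, -1.4+9.7, 31.3+5.2] = [16.900,8.300,36.500]
diag = √(41.4²+41.4²+21.7²) = √3898.81 = 62.440

min=[-24.500,-33.100,14.800] max=[16.900,8.300,36.500] diag=62.440


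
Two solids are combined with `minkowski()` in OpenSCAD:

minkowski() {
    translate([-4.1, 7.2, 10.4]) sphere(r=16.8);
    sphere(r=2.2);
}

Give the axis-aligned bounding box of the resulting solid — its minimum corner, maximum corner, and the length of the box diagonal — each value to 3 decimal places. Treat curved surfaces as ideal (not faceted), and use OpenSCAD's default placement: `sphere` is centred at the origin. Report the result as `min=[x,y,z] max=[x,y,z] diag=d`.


A = translate([-4.1, 7.2, 10.4]) sphere(r=16.8) → bbox [-20.9,-9.6,-6.4] .. [12.7,24,27.2]
B = sphere(r=2.2) → bbox [-2.2,-2.2,-2.2] .. [2.2,2.2,2.2]
lo = A.lo+B.lo = [-20.9-2.2, -9.6-2.2, -6.4-2.2] = [-23.100,-11.800,-8.600]
hi = A.hi+B.hi = [12.7+2.2, 24+2.2, 27.2+2.2] = [14.900,26.200,29.400]
diag = √(38²+38²+38²) = √4332 = 65.818

min=[-23.100,-11.800,-8.600] max=[14.900,26.200,29.400] diag=65.818


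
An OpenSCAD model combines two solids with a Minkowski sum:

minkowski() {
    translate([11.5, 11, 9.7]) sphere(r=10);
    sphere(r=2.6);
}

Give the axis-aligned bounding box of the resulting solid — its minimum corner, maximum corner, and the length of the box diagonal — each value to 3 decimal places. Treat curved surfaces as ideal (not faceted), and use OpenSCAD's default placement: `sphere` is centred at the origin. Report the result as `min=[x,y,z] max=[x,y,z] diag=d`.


A = translate([11.5, 11, 9.7]) sphere(r=10) → bbox [1.5,1,-0.3] .. [21.5,21,19.7]
B = sphere(r=2.6) → bbox [-2.6,-2.6,-2.6] .. [2.6,2.6,2.6]
lo = A.lo+B.lo = [1.5-2.6, 1-2.6, -0.3-2.6] = [-1.100,-1.600,-2.900]
hi = A.hi+B.hi = [21.5+2.6, 21+2.6, 19.7+2.6] = [24.100,23.600,22.300]
diag = √(25.2²+25.2²+25.2²) = √1905.12 = 43.648

min=[-1.100,-1.600,-2.900] max=[24.100,23.600,22.300] diag=43.648


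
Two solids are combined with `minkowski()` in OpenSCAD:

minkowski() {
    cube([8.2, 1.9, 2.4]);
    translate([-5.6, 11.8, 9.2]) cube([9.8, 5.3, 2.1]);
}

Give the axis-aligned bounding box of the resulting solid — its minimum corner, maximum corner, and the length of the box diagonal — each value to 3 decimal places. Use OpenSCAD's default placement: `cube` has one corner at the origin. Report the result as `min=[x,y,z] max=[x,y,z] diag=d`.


min=[-5.600,11.800,9.200] max=[12.400,19.000,13.700] diag=19.902

A = translate([-5.6, 11.8, 9.2]) cube([9.8, 5.3, 2.1]) → bbox [-5.6,11.8,9.2] .. [4.2,17.1,11.3]
B = cube([8.2, 1.9, 2.4]) → bbox [0,0,0] .. [8.2,1.9,2.4]
lo = A.lo+B.lo = [-5.6+0, 11.8+0, 9.2+0] = [-5.600,11.800,9.200]
hi = A.hi+B.hi = [4.2+8.2, 17.1+1.9, 11.3+2.4] = [12.400,19.000,13.700]
diag = √(18²+7.2²+4.5²) = √396.09 = 19.902


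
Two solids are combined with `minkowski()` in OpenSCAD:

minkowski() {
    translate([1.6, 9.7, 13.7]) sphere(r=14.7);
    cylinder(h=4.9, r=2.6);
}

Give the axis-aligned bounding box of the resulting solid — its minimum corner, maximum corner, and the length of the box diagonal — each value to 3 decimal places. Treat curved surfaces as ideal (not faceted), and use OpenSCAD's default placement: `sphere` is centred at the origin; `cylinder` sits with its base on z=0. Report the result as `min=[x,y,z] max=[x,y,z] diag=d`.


min=[-15.700,-7.600,-1.000] max=[18.900,27.000,33.300] diag=59.756

A = translate([1.6, 9.7, 13.7]) sphere(r=14.7) → bbox [-13.1,-5,-1] .. [16.3,24.4,28.4]
B = cylinder(h=4.9, r=2.6) → bbox [-2.6,-2.6,0] .. [2.6,2.6,4.9]
lo = A.lo+B.lo = [-13.1-2.6, -5-2.6, -1+0] = [-15.700,-7.600,-1.000]
hi = A.hi+B.hi = [16.3+2.6, 24.4+2.6, 28.4+4.9] = [18.900,27.000,33.300]
diag = √(34.6²+34.6²+34.3²) = √3570.81 = 59.756


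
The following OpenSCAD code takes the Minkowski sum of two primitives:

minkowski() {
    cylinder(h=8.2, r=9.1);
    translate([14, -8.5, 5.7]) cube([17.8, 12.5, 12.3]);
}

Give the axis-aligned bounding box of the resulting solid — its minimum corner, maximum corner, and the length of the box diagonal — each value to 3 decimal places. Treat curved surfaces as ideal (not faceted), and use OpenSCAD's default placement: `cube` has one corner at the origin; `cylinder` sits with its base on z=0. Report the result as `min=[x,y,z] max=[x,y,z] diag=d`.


A = translate([14, -8.5, 5.7]) cube([17.8, 12.5, 12.3]) → bbox [14,-8.5,5.7] .. [31.8,4,18]
B = cylinder(h=8.2, r=9.1) → bbox [-9.1,-9.1,0] .. [9.1,9.1,8.2]
lo = A.lo+B.lo = [14-9.1, -8.5-9.1, 5.7+0] = [4.900,-17.600,5.700]
hi = A.hi+B.hi = [31.8+9.1, 4+9.1, 18+8.2] = [40.900,13.100,26.200]
diag = √(36²+30.7²+20.5²) = √2658.74 = 51.563

min=[4.900,-17.600,5.700] max=[40.900,13.100,26.200] diag=51.563


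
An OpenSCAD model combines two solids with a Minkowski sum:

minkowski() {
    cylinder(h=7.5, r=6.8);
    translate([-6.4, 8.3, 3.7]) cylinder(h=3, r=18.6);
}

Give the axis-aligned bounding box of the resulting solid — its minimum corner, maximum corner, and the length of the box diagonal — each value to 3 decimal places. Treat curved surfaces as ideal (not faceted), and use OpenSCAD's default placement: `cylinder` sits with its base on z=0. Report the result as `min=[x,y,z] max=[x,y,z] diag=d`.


A = translate([-6.4, 8.3, 3.7]) cylinder(h=3, r=18.6) → bbox [-25,-10.3,3.7] .. [12.2,26.9,6.7]
B = cylinder(h=7.5, r=6.8) → bbox [-6.8,-6.8,0] .. [6.8,6.8,7.5]
lo = A.lo+B.lo = [-25-6.8, -10.3-6.8, 3.7+0] = [-31.800,-17.100,3.700]
hi = A.hi+B.hi = [12.2+6.8, 26.9+6.8, 6.7+7.5] = [19.000,33.700,14.200]
diag = √(50.8²+50.8²+10.5²) = √5271.53 = 72.605

min=[-31.800,-17.100,3.700] max=[19.000,33.700,14.200] diag=72.605


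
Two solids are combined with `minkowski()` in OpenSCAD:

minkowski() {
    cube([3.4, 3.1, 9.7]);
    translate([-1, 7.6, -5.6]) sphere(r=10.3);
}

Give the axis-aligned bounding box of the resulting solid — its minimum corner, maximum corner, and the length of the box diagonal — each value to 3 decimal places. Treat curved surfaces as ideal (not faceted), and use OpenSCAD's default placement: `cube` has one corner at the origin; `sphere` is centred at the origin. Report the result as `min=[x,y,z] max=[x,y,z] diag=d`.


A = translate([-1, 7.6, -5.6]) sphere(r=10.3) → bbox [-11.3,-2.7,-15.9] .. [9.3,17.9,4.7]
B = cube([3.4, 3.1, 9.7]) → bbox [0,0,0] .. [3.4,3.1,9.7]
lo = A.lo+B.lo = [-11.3+0, -2.7+0, -15.9+0] = [-11.300,-2.700,-15.900]
hi = A.hi+B.hi = [9.3+3.4, 17.9+3.1, 4.7+9.7] = [12.700,21.000,14.400]
diag = √(24²+23.7²+30.3²) = √2055.78 = 45.341

min=[-11.300,-2.700,-15.900] max=[12.700,21.000,14.400] diag=45.341


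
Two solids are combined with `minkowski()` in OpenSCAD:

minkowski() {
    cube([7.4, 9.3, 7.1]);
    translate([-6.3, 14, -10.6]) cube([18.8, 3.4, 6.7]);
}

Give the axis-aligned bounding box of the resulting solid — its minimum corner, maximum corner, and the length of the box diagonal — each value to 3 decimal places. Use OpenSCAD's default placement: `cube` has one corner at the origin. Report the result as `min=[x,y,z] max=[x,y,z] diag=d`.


min=[-6.300,14.000,-10.600] max=[19.900,26.700,3.200] diag=32.221

A = translate([-6.3, 14, -10.6]) cube([18.8, 3.4, 6.7]) → bbox [-6.3,14,-10.6] .. [12.5,17.4,-3.9]
B = cube([7.4, 9.3, 7.1]) → bbox [0,0,0] .. [7.4,9.3,7.1]
lo = A.lo+B.lo = [-6.3+0, 14+0, -10.6+0] = [-6.300,14.000,-10.600]
hi = A.hi+B.hi = [12.5+7.4, 17.4+9.3, -3.9+7.1] = [19.900,26.700,3.200]
diag = √(26.2²+12.7²+13.8²) = √1038.17 = 32.221


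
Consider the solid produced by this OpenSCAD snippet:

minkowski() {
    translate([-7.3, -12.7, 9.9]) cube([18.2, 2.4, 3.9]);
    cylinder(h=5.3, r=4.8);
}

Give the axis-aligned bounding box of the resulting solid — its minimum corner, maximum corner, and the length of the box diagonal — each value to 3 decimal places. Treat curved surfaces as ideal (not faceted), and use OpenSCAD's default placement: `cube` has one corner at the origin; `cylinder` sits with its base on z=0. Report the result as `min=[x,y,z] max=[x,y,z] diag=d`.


min=[-12.100,-17.500,9.900] max=[15.700,-5.500,19.100] diag=31.646

A = translate([-7.3, -12.7, 9.9]) cube([18.2, 2.4, 3.9]) → bbox [-7.3,-12.7,9.9] .. [10.9,-10.3,13.8]
B = cylinder(h=5.3, r=4.8) → bbox [-4.8,-4.8,0] .. [4.8,4.8,5.3]
lo = A.lo+B.lo = [-7.3-4.8, -12.7-4.8, 9.9+0] = [-12.100,-17.500,9.900]
hi = A.hi+B.hi = [10.9+4.8, -10.3+4.8, 13.8+5.3] = [15.700,-5.500,19.100]
diag = √(27.8²+12²+9.2²) = √1001.48 = 31.646


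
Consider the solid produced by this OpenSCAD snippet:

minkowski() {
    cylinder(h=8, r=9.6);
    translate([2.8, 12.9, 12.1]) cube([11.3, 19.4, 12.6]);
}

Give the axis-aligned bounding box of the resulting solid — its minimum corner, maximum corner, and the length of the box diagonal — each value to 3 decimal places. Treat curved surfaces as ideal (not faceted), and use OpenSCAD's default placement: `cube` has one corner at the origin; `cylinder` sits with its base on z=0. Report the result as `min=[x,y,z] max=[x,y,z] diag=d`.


min=[-6.800,3.300,12.100] max=[23.700,41.900,32.700] diag=53.335

A = translate([2.8, 12.9, 12.1]) cube([11.3, 19.4, 12.6]) → bbox [2.8,12.9,12.1] .. [14.1,32.3,24.7]
B = cylinder(h=8, r=9.6) → bbox [-9.6,-9.6,0] .. [9.6,9.6,8]
lo = A.lo+B.lo = [2.8-9.6, 12.9-9.6, 12.1+0] = [-6.800,3.300,12.100]
hi = A.hi+B.hi = [14.1+9.6, 32.3+9.6, 24.7+8] = [23.700,41.900,32.700]
diag = √(30.5²+38.6²+20.6²) = √2844.57 = 53.335


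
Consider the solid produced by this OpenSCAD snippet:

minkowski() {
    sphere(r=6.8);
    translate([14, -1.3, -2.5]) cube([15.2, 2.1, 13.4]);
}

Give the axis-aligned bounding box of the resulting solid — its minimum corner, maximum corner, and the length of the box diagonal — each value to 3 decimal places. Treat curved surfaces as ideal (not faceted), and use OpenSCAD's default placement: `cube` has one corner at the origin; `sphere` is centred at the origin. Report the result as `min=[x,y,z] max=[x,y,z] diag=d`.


A = translate([14, -1.3, -2.5]) cube([15.2, 2.1, 13.4]) → bbox [14,-1.3,-2.5] .. [29.2,0.8,10.9]
B = sphere(r=6.8) → bbox [-6.8,-6.8,-6.8] .. [6.8,6.8,6.8]
lo = A.lo+B.lo = [14-6.8, -1.3-6.8, -2.5-6.8] = [7.200,-8.100,-9.300]
hi = A.hi+B.hi = [29.2+6.8, 0.8+6.8, 10.9+6.8] = [36.000,7.600,17.700]
diag = √(28.8²+15.7²+27²) = √1804.93 = 42.484

min=[7.200,-8.100,-9.300] max=[36.000,7.600,17.700] diag=42.484


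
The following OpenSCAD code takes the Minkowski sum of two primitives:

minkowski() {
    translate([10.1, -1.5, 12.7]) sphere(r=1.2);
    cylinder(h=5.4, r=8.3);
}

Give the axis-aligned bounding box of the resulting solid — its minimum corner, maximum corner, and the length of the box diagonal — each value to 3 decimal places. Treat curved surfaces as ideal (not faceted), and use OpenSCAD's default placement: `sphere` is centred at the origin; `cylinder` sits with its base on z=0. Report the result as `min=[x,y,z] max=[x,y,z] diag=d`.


A = translate([10.1, -1.5, 12.7]) sphere(r=1.2) → bbox [8.9,-2.7,11.5] .. [11.3,-0.3,13.9]
B = cylinder(h=5.4, r=8.3) → bbox [-8.3,-8.3,0] .. [8.3,8.3,5.4]
lo = A.lo+B.lo = [8.9-8.3, -2.7-8.3, 11.5+0] = [0.600,-11.000,11.500]
hi = A.hi+B.hi = [11.3+8.3, -0.3+8.3, 13.9+5.4] = [19.600,8.000,19.300]
diag = √(19²+19²+7.8²) = √782.84 = 27.979

min=[0.600,-11.000,11.500] max=[19.600,8.000,19.300] diag=27.979


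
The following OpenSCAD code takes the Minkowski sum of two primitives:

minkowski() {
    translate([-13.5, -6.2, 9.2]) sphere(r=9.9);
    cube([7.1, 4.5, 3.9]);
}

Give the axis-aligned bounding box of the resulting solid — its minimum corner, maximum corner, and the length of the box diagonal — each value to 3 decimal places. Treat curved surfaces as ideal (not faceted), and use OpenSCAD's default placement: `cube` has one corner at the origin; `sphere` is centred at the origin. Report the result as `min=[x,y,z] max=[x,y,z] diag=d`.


A = translate([-13.5, -6.2, 9.2]) sphere(r=9.9) → bbox [-23.4,-16.1,-0.7] .. [-3.6,3.7,19.1]
B = cube([7.1, 4.5, 3.9]) → bbox [0,0,0] .. [7.1,4.5,3.9]
lo = A.lo+B.lo = [-23.4+0, -16.1+0, -0.7+0] = [-23.400,-16.100,-0.700]
hi = A.hi+B.hi = [-3.6+7.1, 3.7+4.5, 19.1+3.9] = [3.500,8.200,23.000]
diag = √(26.9²+24.3²+23.7²) = √1875.79 = 43.310

min=[-23.400,-16.100,-0.700] max=[3.500,8.200,23.000] diag=43.310


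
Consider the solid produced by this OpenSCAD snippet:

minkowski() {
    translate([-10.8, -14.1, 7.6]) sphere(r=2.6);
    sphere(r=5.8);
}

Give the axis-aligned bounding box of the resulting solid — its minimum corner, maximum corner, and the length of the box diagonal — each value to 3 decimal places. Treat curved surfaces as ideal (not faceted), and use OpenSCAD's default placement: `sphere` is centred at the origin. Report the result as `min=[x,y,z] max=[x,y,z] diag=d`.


min=[-19.200,-22.500,-0.800] max=[-2.400,-5.700,16.000] diag=29.098

A = translate([-10.8, -14.1, 7.6]) sphere(r=2.6) → bbox [-13.4,-16.7,5] .. [-8.2,-11.5,10.2]
B = sphere(r=5.8) → bbox [-5.8,-5.8,-5.8] .. [5.8,5.8,5.8]
lo = A.lo+B.lo = [-13.4-5.8, -16.7-5.8, 5-5.8] = [-19.200,-22.500,-0.800]
hi = A.hi+B.hi = [-8.2+5.8, -11.5+5.8, 10.2+5.8] = [-2.400,-5.700,16.000]
diag = √(16.8²+16.8²+16.8²) = √846.72 = 29.098


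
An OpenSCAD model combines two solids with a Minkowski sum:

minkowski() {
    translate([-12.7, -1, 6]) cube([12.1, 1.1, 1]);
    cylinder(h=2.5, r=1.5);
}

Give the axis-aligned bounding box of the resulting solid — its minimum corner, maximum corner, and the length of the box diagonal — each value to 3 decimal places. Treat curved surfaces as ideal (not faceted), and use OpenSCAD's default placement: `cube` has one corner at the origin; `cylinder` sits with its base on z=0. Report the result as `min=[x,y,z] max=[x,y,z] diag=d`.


min=[-14.200,-2.500,6.000] max=[0.900,1.600,9.500] diag=16.033

A = translate([-12.7, -1, 6]) cube([12.1, 1.1, 1]) → bbox [-12.7,-1,6] .. [-0.6,0.1,7]
B = cylinder(h=2.5, r=1.5) → bbox [-1.5,-1.5,0] .. [1.5,1.5,2.5]
lo = A.lo+B.lo = [-12.7-1.5, -1-1.5, 6+0] = [-14.200,-2.500,6.000]
hi = A.hi+B.hi = [-0.6+1.5, 0.1+1.5, 7+2.5] = [0.900,1.600,9.500]
diag = √(15.1²+4.1²+3.5²) = √257.07 = 16.033


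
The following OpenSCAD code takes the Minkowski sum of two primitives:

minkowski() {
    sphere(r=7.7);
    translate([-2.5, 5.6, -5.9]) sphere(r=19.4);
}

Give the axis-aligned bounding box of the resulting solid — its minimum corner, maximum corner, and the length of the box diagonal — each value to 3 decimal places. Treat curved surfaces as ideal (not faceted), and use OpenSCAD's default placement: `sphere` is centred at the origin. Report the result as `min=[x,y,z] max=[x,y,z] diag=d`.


A = translate([-2.5, 5.6, -5.9]) sphere(r=19.4) → bbox [-21.9,-13.8,-25.3] .. [16.9,25,13.5]
B = sphere(r=7.7) → bbox [-7.7,-7.7,-7.7] .. [7.7,7.7,7.7]
lo = A.lo+B.lo = [-21.9-7.7, -13.8-7.7, -25.3-7.7] = [-29.600,-21.500,-33.000]
hi = A.hi+B.hi = [16.9+7.7, 25+7.7, 13.5+7.7] = [24.600,32.700,21.200]
diag = √(54.2²+54.2²+54.2²) = √8812.92 = 93.877

min=[-29.600,-21.500,-33.000] max=[24.600,32.700,21.200] diag=93.877


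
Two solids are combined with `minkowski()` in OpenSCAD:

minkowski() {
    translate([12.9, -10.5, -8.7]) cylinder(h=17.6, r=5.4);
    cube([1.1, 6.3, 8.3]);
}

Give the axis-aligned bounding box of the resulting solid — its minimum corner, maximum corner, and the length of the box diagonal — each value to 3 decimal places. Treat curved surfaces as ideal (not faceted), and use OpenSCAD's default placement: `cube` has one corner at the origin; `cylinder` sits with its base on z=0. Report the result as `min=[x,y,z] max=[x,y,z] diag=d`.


min=[7.500,-15.900,-8.700] max=[19.400,1.200,17.200] diag=33.239

A = translate([12.9, -10.5, -8.7]) cylinder(h=17.6, r=5.4) → bbox [7.5,-15.9,-8.7] .. [18.3,-5.1,8.9]
B = cube([1.1, 6.3, 8.3]) → bbox [0,0,0] .. [1.1,6.3,8.3]
lo = A.lo+B.lo = [7.5+0, -15.9+0, -8.7+0] = [7.500,-15.900,-8.700]
hi = A.hi+B.hi = [18.3+1.1, -5.1+6.3, 8.9+8.3] = [19.400,1.200,17.200]
diag = √(11.9²+17.1²+25.9²) = √1104.83 = 33.239


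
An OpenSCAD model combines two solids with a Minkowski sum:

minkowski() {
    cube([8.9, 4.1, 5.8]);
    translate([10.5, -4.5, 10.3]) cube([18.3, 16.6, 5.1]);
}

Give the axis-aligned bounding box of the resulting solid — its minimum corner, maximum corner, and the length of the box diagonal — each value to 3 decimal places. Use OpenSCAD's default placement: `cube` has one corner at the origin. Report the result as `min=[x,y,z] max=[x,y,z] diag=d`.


A = translate([10.5, -4.5, 10.3]) cube([18.3, 16.6, 5.1]) → bbox [10.5,-4.5,10.3] .. [28.8,12.1,15.4]
B = cube([8.9, 4.1, 5.8]) → bbox [0,0,0] .. [8.9,4.1,5.8]
lo = A.lo+B.lo = [10.5+0, -4.5+0, 10.3+0] = [10.500,-4.500,10.300]
hi = A.hi+B.hi = [28.8+8.9, 12.1+4.1, 15.4+5.8] = [37.700,16.200,21.200]
diag = √(27.2²+20.7²+10.9²) = √1287.14 = 35.877

min=[10.500,-4.500,10.300] max=[37.700,16.200,21.200] diag=35.877


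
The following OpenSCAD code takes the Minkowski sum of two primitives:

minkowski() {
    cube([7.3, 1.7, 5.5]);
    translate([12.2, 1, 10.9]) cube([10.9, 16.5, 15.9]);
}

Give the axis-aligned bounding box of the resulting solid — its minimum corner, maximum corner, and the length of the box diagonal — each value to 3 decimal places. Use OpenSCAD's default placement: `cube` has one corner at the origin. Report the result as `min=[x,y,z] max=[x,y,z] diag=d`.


min=[12.200,1.000,10.900] max=[30.400,19.200,32.300] diag=33.473

A = translate([12.2, 1, 10.9]) cube([10.9, 16.5, 15.9]) → bbox [12.2,1,10.9] .. [23.1,17.5,26.8]
B = cube([7.3, 1.7, 5.5]) → bbox [0,0,0] .. [7.3,1.7,5.5]
lo = A.lo+B.lo = [12.2+0, 1+0, 10.9+0] = [12.200,1.000,10.900]
hi = A.hi+B.hi = [23.1+7.3, 17.5+1.7, 26.8+5.5] = [30.400,19.200,32.300]
diag = √(18.2²+18.2²+21.4²) = √1120.44 = 33.473


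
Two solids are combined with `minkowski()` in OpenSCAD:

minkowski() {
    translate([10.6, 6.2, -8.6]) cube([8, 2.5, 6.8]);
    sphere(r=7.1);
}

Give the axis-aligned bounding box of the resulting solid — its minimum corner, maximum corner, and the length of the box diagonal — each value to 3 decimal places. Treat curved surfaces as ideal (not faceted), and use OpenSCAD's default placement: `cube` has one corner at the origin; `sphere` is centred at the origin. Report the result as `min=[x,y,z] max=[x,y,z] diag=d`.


A = translate([10.6, 6.2, -8.6]) cube([8, 2.5, 6.8]) → bbox [10.6,6.2,-8.6] .. [18.6,8.7,-1.8]
B = sphere(r=7.1) → bbox [-7.1,-7.1,-7.1] .. [7.1,7.1,7.1]
lo = A.lo+B.lo = [10.6-7.1, 6.2-7.1, -8.6-7.1] = [3.500,-0.900,-15.700]
hi = A.hi+B.hi = [18.6+7.1, 8.7+7.1, -1.8+7.1] = [25.700,15.800,5.300]
diag = √(22.2²+16.7²+21²) = √1212.73 = 34.824

min=[3.500,-0.900,-15.700] max=[25.700,15.800,5.300] diag=34.824


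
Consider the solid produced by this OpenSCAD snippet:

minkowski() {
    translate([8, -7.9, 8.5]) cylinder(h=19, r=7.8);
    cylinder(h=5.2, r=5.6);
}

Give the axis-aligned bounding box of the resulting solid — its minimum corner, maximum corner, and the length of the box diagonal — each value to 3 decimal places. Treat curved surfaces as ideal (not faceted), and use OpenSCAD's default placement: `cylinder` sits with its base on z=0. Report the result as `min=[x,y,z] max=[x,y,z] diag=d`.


min=[-5.400,-21.300,8.500] max=[21.400,5.500,32.700] diag=44.968

A = translate([8, -7.9, 8.5]) cylinder(h=19, r=7.8) → bbox [0.2,-15.7,8.5] .. [15.8,-0.1,27.5]
B = cylinder(h=5.2, r=5.6) → bbox [-5.6,-5.6,0] .. [5.6,5.6,5.2]
lo = A.lo+B.lo = [0.2-5.6, -15.7-5.6, 8.5+0] = [-5.400,-21.300,8.500]
hi = A.hi+B.hi = [15.8+5.6, -0.1+5.6, 27.5+5.2] = [21.400,5.500,32.700]
diag = √(26.8²+26.8²+24.2²) = √2022.12 = 44.968


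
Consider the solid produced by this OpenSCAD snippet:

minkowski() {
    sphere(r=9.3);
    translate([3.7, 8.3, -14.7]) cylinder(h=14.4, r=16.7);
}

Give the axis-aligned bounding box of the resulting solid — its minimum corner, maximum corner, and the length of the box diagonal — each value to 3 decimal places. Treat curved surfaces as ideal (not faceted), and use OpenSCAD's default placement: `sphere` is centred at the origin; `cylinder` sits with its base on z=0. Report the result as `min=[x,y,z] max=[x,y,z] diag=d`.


A = translate([3.7, 8.3, -14.7]) cylinder(h=14.4, r=16.7) → bbox [-13,-8.4,-14.7] .. [20.4,25,-0.3]
B = sphere(r=9.3) → bbox [-9.3,-9.3,-9.3] .. [9.3,9.3,9.3]
lo = A.lo+B.lo = [-13-9.3, -8.4-9.3, -14.7-9.3] = [-22.300,-17.700,-24.000]
hi = A.hi+B.hi = [20.4+9.3, 25+9.3, -0.3+9.3] = [29.700,34.300,9.000]
diag = √(52²+52²+33²) = √6497 = 80.604

min=[-22.300,-17.700,-24.000] max=[29.700,34.300,9.000] diag=80.604


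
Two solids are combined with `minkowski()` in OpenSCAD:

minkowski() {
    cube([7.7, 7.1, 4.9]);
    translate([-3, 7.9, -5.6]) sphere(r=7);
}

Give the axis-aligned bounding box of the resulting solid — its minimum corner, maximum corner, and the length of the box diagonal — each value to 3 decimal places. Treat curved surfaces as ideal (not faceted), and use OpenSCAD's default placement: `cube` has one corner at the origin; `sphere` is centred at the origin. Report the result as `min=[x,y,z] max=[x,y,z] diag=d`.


A = translate([-3, 7.9, -5.6]) sphere(r=7) → bbox [-10,0.9,-12.6] .. [4,14.9,1.4]
B = cube([7.7, 7.1, 4.9]) → bbox [0,0,0] .. [7.7,7.1,4.9]
lo = A.lo+B.lo = [-10+0, 0.9+0, -12.6+0] = [-10.000,0.900,-12.600]
hi = A.hi+B.hi = [4+7.7, 14.9+7.1, 1.4+4.9] = [11.700,22.000,6.300]
diag = √(21.7²+21.1²+18.9²) = √1273.31 = 35.683

min=[-10.000,0.900,-12.600] max=[11.700,22.000,6.300] diag=35.683


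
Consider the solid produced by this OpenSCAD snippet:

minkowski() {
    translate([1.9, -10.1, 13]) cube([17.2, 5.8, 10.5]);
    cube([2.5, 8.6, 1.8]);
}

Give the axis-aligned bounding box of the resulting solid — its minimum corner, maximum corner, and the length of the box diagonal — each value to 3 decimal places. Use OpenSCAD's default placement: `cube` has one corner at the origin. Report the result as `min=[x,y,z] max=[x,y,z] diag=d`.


A = translate([1.9, -10.1, 13]) cube([17.2, 5.8, 10.5]) → bbox [1.9,-10.1,13] .. [19.1,-4.3,23.5]
B = cube([2.5, 8.6, 1.8]) → bbox [0,0,0] .. [2.5,8.6,1.8]
lo = A.lo+B.lo = [1.9+0, -10.1+0, 13+0] = [1.900,-10.100,13.000]
hi = A.hi+B.hi = [19.1+2.5, -4.3+8.6, 23.5+1.8] = [21.600,4.300,25.300]
diag = √(19.7²+14.4²+12.3²) = √746.74 = 27.327

min=[1.900,-10.100,13.000] max=[21.600,4.300,25.300] diag=27.327


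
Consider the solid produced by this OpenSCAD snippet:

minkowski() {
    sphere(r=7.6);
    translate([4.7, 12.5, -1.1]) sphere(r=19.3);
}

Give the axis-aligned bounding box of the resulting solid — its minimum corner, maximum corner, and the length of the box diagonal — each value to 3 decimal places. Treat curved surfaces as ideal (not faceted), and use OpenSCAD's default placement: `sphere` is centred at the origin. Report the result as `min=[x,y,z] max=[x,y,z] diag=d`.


A = translate([4.7, 12.5, -1.1]) sphere(r=19.3) → bbox [-14.6,-6.8,-20.4] .. [24,31.8,18.2]
B = sphere(r=7.6) → bbox [-7.6,-7.6,-7.6] .. [7.6,7.6,7.6]
lo = A.lo+B.lo = [-14.6-7.6, -6.8-7.6, -20.4-7.6] = [-22.200,-14.400,-28.000]
hi = A.hi+B.hi = [24+7.6, 31.8+7.6, 18.2+7.6] = [31.600,39.400,25.800]
diag = √(53.8²+53.8²+53.8²) = √8683.32 = 93.184

min=[-22.200,-14.400,-28.000] max=[31.600,39.400,25.800] diag=93.184


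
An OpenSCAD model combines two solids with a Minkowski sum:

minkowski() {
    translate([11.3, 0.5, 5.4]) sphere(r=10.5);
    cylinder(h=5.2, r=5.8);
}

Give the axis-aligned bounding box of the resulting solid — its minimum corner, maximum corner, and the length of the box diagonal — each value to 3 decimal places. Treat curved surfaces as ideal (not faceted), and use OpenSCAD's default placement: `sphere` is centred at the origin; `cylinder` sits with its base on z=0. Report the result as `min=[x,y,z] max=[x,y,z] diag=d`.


min=[-5.000,-15.800,-5.100] max=[27.600,16.800,21.100] diag=53.028

A = translate([11.3, 0.5, 5.4]) sphere(r=10.5) → bbox [0.8,-10,-5.1] .. [21.8,11,15.9]
B = cylinder(h=5.2, r=5.8) → bbox [-5.8,-5.8,0] .. [5.8,5.8,5.2]
lo = A.lo+B.lo = [0.8-5.8, -10-5.8, -5.1+0] = [-5.000,-15.800,-5.100]
hi = A.hi+B.hi = [21.8+5.8, 11+5.8, 15.9+5.2] = [27.600,16.800,21.100]
diag = √(32.6²+32.6²+26.2²) = √2811.96 = 53.028


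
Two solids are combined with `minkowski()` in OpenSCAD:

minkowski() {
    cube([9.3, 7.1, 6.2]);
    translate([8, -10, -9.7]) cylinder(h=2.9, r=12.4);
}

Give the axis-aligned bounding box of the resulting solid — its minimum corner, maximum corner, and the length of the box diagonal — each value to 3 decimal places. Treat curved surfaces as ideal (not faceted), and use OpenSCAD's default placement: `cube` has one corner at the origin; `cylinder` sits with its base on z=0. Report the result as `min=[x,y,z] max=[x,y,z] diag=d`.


A = translate([8, -10, -9.7]) cylinder(h=2.9, r=12.4) → bbox [-4.4,-22.4,-9.7] .. [20.4,2.4,-6.8]
B = cube([9.3, 7.1, 6.2]) → bbox [0,0,0] .. [9.3,7.1,6.2]
lo = A.lo+B.lo = [-4.4+0, -22.4+0, -9.7+0] = [-4.400,-22.400,-9.700]
hi = A.hi+B.hi = [20.4+9.3, 2.4+7.1, -6.8+6.2] = [29.700,9.500,-0.600]
diag = √(34.1²+31.9²+9.1²) = √2263.23 = 47.573

min=[-4.400,-22.400,-9.700] max=[29.700,9.500,-0.600] diag=47.573


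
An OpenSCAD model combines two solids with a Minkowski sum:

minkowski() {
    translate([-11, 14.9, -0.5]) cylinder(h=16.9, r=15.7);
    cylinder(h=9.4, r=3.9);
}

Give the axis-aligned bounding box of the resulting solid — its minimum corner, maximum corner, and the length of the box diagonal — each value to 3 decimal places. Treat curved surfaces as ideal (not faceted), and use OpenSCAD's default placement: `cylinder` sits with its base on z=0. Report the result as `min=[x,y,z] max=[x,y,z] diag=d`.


A = translate([-11, 14.9, -0.5]) cylinder(h=16.9, r=15.7) → bbox [-26.7,-0.8,-0.5] .. [4.7,30.6,16.4]
B = cylinder(h=9.4, r=3.9) → bbox [-3.9,-3.9,0] .. [3.9,3.9,9.4]
lo = A.lo+B.lo = [-26.7-3.9, -0.8-3.9, -0.5+0] = [-30.600,-4.700,-0.500]
hi = A.hi+B.hi = [4.7+3.9, 30.6+3.9, 16.4+9.4] = [8.600,34.500,25.800]
diag = √(39.2²+39.2²+26.3²) = √3764.97 = 61.359

min=[-30.600,-4.700,-0.500] max=[8.600,34.500,25.800] diag=61.359


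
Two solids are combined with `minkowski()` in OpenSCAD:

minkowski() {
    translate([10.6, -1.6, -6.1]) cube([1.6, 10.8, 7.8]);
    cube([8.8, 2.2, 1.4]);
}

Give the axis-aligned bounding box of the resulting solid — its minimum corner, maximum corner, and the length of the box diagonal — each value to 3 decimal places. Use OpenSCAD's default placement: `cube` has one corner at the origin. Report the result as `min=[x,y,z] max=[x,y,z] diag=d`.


A = translate([10.6, -1.6, -6.1]) cube([1.6, 10.8, 7.8]) → bbox [10.6,-1.6,-6.1] .. [12.2,9.2,1.7]
B = cube([8.8, 2.2, 1.4]) → bbox [0,0,0] .. [8.8,2.2,1.4]
lo = A.lo+B.lo = [10.6+0, -1.6+0, -6.1+0] = [10.600,-1.600,-6.100]
hi = A.hi+B.hi = [12.2+8.8, 9.2+2.2, 1.7+1.4] = [21.000,11.400,3.100]
diag = √(10.4²+13²+9.2²) = √361.8 = 19.021

min=[10.600,-1.600,-6.100] max=[21.000,11.400,3.100] diag=19.021


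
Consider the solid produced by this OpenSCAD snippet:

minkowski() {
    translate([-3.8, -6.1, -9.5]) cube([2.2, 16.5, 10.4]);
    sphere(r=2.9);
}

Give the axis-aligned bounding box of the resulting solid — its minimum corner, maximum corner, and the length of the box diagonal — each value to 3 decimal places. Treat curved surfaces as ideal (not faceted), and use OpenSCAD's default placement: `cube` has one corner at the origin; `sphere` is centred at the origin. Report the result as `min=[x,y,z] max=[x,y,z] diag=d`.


min=[-6.700,-9.000,-12.400] max=[1.300,13.300,3.800] diag=28.701

A = translate([-3.8, -6.1, -9.5]) cube([2.2, 16.5, 10.4]) → bbox [-3.8,-6.1,-9.5] .. [-1.6,10.4,0.9]
B = sphere(r=2.9) → bbox [-2.9,-2.9,-2.9] .. [2.9,2.9,2.9]
lo = A.lo+B.lo = [-3.8-2.9, -6.1-2.9, -9.5-2.9] = [-6.700,-9.000,-12.400]
hi = A.hi+B.hi = [-1.6+2.9, 10.4+2.9, 0.9+2.9] = [1.300,13.300,3.800]
diag = √(8²+22.3²+16.2²) = √823.73 = 28.701


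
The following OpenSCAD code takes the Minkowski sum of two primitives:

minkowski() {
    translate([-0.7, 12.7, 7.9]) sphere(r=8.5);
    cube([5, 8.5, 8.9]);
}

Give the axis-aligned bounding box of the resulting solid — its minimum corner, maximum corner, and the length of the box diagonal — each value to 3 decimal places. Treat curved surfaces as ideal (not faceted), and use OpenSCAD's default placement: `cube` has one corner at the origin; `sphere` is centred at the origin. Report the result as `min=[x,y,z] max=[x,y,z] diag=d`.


A = translate([-0.7, 12.7, 7.9]) sphere(r=8.5) → bbox [-9.2,4.2,-0.6] .. [7.8,21.2,16.4]
B = cube([5, 8.5, 8.9]) → bbox [0,0,0] .. [5,8.5,8.9]
lo = A.lo+B.lo = [-9.2+0, 4.2+0, -0.6+0] = [-9.200,4.200,-0.600]
hi = A.hi+B.hi = [7.8+5, 21.2+8.5, 16.4+8.9] = [12.800,29.700,25.300]
diag = √(22²+25.5²+25.9²) = √1805.06 = 42.486

min=[-9.200,4.200,-0.600] max=[12.800,29.700,25.300] diag=42.486


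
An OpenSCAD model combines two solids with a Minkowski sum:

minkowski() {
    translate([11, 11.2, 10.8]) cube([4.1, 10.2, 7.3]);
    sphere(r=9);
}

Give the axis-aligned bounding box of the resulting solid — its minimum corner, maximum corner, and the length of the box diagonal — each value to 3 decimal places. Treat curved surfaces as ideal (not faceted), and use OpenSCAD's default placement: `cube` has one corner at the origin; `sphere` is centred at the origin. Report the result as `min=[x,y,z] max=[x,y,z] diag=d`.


A = translate([11, 11.2, 10.8]) cube([4.1, 10.2, 7.3]) → bbox [11,11.2,10.8] .. [15.1,21.4,18.1]
B = sphere(r=9) → bbox [-9,-9,-9] .. [9,9,9]
lo = A.lo+B.lo = [11-9, 11.2-9, 10.8-9] = [2.000,2.200,1.800]
hi = A.hi+B.hi = [15.1+9, 21.4+9, 18.1+9] = [24.100,30.400,27.100]
diag = √(22.1²+28.2²+25.3²) = √1923.74 = 43.860

min=[2.000,2.200,1.800] max=[24.100,30.400,27.100] diag=43.860


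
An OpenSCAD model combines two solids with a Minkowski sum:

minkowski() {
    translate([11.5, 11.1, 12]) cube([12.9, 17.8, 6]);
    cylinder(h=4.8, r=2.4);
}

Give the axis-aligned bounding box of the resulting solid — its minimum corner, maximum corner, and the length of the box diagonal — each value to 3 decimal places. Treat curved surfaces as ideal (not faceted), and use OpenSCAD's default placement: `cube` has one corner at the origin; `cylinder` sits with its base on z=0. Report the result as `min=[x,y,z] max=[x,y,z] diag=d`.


min=[9.100,8.700,12.000] max=[26.800,31.300,22.800] diag=30.671

A = translate([11.5, 11.1, 12]) cube([12.9, 17.8, 6]) → bbox [11.5,11.1,12] .. [24.4,28.9,18]
B = cylinder(h=4.8, r=2.4) → bbox [-2.4,-2.4,0] .. [2.4,2.4,4.8]
lo = A.lo+B.lo = [11.5-2.4, 11.1-2.4, 12+0] = [9.100,8.700,12.000]
hi = A.hi+B.hi = [24.4+2.4, 28.9+2.4, 18+4.8] = [26.800,31.300,22.800]
diag = √(17.7²+22.6²+10.8²) = √940.69 = 30.671


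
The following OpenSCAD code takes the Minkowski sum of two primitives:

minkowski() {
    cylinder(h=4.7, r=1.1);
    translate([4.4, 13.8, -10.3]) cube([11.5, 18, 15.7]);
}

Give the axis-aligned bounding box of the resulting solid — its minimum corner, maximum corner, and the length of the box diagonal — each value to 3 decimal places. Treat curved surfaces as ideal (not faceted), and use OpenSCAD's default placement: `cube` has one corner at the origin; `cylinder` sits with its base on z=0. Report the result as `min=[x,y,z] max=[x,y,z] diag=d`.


A = translate([4.4, 13.8, -10.3]) cube([11.5, 18, 15.7]) → bbox [4.4,13.8,-10.3] .. [15.9,31.8,5.4]
B = cylinder(h=4.7, r=1.1) → bbox [-1.1,-1.1,0] .. [1.1,1.1,4.7]
lo = A.lo+B.lo = [4.4-1.1, 13.8-1.1, -10.3+0] = [3.300,12.700,-10.300]
hi = A.hi+B.hi = [15.9+1.1, 31.8+1.1, 5.4+4.7] = [17.000,32.900,10.100]
diag = √(13.7²+20.2²+20.4²) = √1011.89 = 31.810

min=[3.300,12.700,-10.300] max=[17.000,32.900,10.100] diag=31.810


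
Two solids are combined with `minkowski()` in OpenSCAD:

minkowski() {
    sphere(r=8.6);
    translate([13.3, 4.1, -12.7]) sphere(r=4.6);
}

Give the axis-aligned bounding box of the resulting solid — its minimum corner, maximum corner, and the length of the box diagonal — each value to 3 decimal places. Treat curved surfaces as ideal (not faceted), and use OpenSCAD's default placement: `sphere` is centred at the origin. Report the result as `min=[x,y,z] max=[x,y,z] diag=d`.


min=[0.100,-9.100,-25.900] max=[26.500,17.300,0.500] diag=45.726

A = translate([13.3, 4.1, -12.7]) sphere(r=4.6) → bbox [8.7,-0.5,-17.3] .. [17.9,8.7,-8.1]
B = sphere(r=8.6) → bbox [-8.6,-8.6,-8.6] .. [8.6,8.6,8.6]
lo = A.lo+B.lo = [8.7-8.6, -0.5-8.6, -17.3-8.6] = [0.100,-9.100,-25.900]
hi = A.hi+B.hi = [17.9+8.6, 8.7+8.6, -8.1+8.6] = [26.500,17.300,0.500]
diag = √(26.4²+26.4²+26.4²) = √2090.88 = 45.726


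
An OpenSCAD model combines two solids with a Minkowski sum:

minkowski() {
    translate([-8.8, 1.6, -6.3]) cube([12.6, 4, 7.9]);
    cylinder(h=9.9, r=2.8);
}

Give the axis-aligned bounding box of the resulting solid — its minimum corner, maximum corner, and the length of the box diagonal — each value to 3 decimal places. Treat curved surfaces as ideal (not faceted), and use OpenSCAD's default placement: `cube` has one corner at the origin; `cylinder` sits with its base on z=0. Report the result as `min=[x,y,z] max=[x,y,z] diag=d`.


A = translate([-8.8, 1.6, -6.3]) cube([12.6, 4, 7.9]) → bbox [-8.8,1.6,-6.3] .. [3.8,5.6,1.6]
B = cylinder(h=9.9, r=2.8) → bbox [-2.8,-2.8,0] .. [2.8,2.8,9.9]
lo = A.lo+B.lo = [-8.8-2.8, 1.6-2.8, -6.3+0] = [-11.600,-1.200,-6.300]
hi = A.hi+B.hi = [3.8+2.8, 5.6+2.8, 1.6+9.9] = [6.600,8.400,11.500]
diag = √(18.2²+9.6²+17.8²) = √740.24 = 27.207

min=[-11.600,-1.200,-6.300] max=[6.600,8.400,11.500] diag=27.207


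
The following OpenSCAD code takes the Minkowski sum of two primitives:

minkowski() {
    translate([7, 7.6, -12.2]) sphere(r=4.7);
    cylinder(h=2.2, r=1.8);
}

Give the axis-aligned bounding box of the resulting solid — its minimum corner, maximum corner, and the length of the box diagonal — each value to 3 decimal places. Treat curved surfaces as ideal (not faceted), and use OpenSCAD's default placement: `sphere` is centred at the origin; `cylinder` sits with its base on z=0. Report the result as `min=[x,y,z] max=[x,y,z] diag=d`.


A = translate([7, 7.6, -12.2]) sphere(r=4.7) → bbox [2.3,2.9,-16.9] .. [11.7,12.3,-7.5]
B = cylinder(h=2.2, r=1.8) → bbox [-1.8,-1.8,0] .. [1.8,1.8,2.2]
lo = A.lo+B.lo = [2.3-1.8, 2.9-1.8, -16.9+0] = [0.500,1.100,-16.900]
hi = A.hi+B.hi = [11.7+1.8, 12.3+1.8, -7.5+2.2] = [13.500,14.100,-5.300]
diag = √(13²+13²+11.6²) = √472.56 = 21.738

min=[0.500,1.100,-16.900] max=[13.500,14.100,-5.300] diag=21.738


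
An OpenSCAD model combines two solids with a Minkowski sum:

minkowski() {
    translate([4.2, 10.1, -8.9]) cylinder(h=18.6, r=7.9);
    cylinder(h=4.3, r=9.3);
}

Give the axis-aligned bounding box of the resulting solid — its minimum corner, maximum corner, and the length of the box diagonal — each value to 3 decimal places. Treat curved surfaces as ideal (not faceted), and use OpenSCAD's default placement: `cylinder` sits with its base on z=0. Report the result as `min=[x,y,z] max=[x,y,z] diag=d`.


A = translate([4.2, 10.1, -8.9]) cylinder(h=18.6, r=7.9) → bbox [-3.7,2.2,-8.9] .. [12.1,18,9.7]
B = cylinder(h=4.3, r=9.3) → bbox [-9.3,-9.3,0] .. [9.3,9.3,4.3]
lo = A.lo+B.lo = [-3.7-9.3, 2.2-9.3, -8.9+0] = [-13.000,-7.100,-8.900]
hi = A.hi+B.hi = [12.1+9.3, 18+9.3, 9.7+4.3] = [21.400,27.300,14.000]
diag = √(34.4²+34.4²+22.9²) = √2891.13 = 53.769

min=[-13.000,-7.100,-8.900] max=[21.400,27.300,14.000] diag=53.769


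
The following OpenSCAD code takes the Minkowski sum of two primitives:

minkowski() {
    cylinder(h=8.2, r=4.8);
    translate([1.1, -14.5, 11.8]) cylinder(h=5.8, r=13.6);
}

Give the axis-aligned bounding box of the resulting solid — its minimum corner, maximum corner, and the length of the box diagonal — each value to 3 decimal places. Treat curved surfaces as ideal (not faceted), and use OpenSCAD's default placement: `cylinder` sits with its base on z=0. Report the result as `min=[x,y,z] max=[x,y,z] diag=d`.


min=[-17.300,-32.900,11.800] max=[19.500,3.900,25.800] diag=53.893

A = translate([1.1, -14.5, 11.8]) cylinder(h=5.8, r=13.6) → bbox [-12.5,-28.1,11.8] .. [14.7,-0.9,17.6]
B = cylinder(h=8.2, r=4.8) → bbox [-4.8,-4.8,0] .. [4.8,4.8,8.2]
lo = A.lo+B.lo = [-12.5-4.8, -28.1-4.8, 11.8+0] = [-17.300,-32.900,11.800]
hi = A.hi+B.hi = [14.7+4.8, -0.9+4.8, 17.6+8.2] = [19.500,3.900,25.800]
diag = √(36.8²+36.8²+14²) = √2904.48 = 53.893


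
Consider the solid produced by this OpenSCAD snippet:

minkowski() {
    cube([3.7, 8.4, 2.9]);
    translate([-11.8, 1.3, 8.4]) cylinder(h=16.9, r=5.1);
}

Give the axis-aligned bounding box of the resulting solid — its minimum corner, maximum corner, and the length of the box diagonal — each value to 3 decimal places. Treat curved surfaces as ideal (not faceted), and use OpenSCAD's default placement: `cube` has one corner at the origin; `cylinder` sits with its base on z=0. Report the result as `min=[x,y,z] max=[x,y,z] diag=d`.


min=[-16.900,-3.800,8.400] max=[-3.000,14.800,28.200] diag=30.516

A = translate([-11.8, 1.3, 8.4]) cylinder(h=16.9, r=5.1) → bbox [-16.9,-3.8,8.4] .. [-6.7,6.4,25.3]
B = cube([3.7, 8.4, 2.9]) → bbox [0,0,0] .. [3.7,8.4,2.9]
lo = A.lo+B.lo = [-16.9+0, -3.8+0, 8.4+0] = [-16.900,-3.800,8.400]
hi = A.hi+B.hi = [-6.7+3.7, 6.4+8.4, 25.3+2.9] = [-3.000,14.800,28.200]
diag = √(13.9²+18.6²+19.8²) = √931.21 = 30.516


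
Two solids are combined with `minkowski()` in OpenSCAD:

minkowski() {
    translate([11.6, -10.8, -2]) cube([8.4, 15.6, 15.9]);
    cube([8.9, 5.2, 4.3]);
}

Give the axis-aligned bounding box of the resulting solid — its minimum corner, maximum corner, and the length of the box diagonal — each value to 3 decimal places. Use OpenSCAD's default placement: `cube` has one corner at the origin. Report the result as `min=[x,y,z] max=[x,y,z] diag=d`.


min=[11.600,-10.800,-2.000] max=[28.900,10.000,18.200] diag=33.763

A = translate([11.6, -10.8, -2]) cube([8.4, 15.6, 15.9]) → bbox [11.6,-10.8,-2] .. [20,4.8,13.9]
B = cube([8.9, 5.2, 4.3]) → bbox [0,0,0] .. [8.9,5.2,4.3]
lo = A.lo+B.lo = [11.6+0, -10.8+0, -2+0] = [11.600,-10.800,-2.000]
hi = A.hi+B.hi = [20+8.9, 4.8+5.2, 13.9+4.3] = [28.900,10.000,18.200]
diag = √(17.3²+20.8²+20.2²) = √1139.97 = 33.763
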